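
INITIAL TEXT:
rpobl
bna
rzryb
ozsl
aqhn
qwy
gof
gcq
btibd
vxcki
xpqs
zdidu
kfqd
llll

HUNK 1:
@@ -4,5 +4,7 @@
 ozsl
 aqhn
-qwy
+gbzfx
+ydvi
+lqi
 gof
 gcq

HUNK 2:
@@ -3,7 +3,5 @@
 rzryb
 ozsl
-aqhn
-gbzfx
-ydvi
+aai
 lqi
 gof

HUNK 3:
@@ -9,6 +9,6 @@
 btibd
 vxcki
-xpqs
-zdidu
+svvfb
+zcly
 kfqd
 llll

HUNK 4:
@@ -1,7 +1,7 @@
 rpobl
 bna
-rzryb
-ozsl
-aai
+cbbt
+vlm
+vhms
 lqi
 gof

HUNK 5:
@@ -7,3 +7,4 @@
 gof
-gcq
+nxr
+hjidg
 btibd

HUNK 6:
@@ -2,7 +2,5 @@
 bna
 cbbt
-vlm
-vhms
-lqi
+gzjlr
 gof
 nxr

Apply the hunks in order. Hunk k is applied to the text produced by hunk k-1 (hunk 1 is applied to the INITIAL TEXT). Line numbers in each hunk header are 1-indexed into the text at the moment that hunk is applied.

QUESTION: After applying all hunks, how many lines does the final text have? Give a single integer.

Hunk 1: at line 4 remove [qwy] add [gbzfx,ydvi,lqi] -> 16 lines: rpobl bna rzryb ozsl aqhn gbzfx ydvi lqi gof gcq btibd vxcki xpqs zdidu kfqd llll
Hunk 2: at line 3 remove [aqhn,gbzfx,ydvi] add [aai] -> 14 lines: rpobl bna rzryb ozsl aai lqi gof gcq btibd vxcki xpqs zdidu kfqd llll
Hunk 3: at line 9 remove [xpqs,zdidu] add [svvfb,zcly] -> 14 lines: rpobl bna rzryb ozsl aai lqi gof gcq btibd vxcki svvfb zcly kfqd llll
Hunk 4: at line 1 remove [rzryb,ozsl,aai] add [cbbt,vlm,vhms] -> 14 lines: rpobl bna cbbt vlm vhms lqi gof gcq btibd vxcki svvfb zcly kfqd llll
Hunk 5: at line 7 remove [gcq] add [nxr,hjidg] -> 15 lines: rpobl bna cbbt vlm vhms lqi gof nxr hjidg btibd vxcki svvfb zcly kfqd llll
Hunk 6: at line 2 remove [vlm,vhms,lqi] add [gzjlr] -> 13 lines: rpobl bna cbbt gzjlr gof nxr hjidg btibd vxcki svvfb zcly kfqd llll
Final line count: 13

Answer: 13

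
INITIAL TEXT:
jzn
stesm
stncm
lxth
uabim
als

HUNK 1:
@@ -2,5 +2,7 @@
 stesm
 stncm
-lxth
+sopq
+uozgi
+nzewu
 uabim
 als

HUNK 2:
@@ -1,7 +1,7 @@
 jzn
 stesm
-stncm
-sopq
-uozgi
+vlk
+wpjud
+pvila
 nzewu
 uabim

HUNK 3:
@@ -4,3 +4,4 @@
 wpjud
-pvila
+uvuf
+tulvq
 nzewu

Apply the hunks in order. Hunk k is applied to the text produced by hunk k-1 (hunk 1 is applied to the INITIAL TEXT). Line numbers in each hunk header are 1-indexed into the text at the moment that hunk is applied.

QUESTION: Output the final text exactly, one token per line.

Answer: jzn
stesm
vlk
wpjud
uvuf
tulvq
nzewu
uabim
als

Derivation:
Hunk 1: at line 2 remove [lxth] add [sopq,uozgi,nzewu] -> 8 lines: jzn stesm stncm sopq uozgi nzewu uabim als
Hunk 2: at line 1 remove [stncm,sopq,uozgi] add [vlk,wpjud,pvila] -> 8 lines: jzn stesm vlk wpjud pvila nzewu uabim als
Hunk 3: at line 4 remove [pvila] add [uvuf,tulvq] -> 9 lines: jzn stesm vlk wpjud uvuf tulvq nzewu uabim als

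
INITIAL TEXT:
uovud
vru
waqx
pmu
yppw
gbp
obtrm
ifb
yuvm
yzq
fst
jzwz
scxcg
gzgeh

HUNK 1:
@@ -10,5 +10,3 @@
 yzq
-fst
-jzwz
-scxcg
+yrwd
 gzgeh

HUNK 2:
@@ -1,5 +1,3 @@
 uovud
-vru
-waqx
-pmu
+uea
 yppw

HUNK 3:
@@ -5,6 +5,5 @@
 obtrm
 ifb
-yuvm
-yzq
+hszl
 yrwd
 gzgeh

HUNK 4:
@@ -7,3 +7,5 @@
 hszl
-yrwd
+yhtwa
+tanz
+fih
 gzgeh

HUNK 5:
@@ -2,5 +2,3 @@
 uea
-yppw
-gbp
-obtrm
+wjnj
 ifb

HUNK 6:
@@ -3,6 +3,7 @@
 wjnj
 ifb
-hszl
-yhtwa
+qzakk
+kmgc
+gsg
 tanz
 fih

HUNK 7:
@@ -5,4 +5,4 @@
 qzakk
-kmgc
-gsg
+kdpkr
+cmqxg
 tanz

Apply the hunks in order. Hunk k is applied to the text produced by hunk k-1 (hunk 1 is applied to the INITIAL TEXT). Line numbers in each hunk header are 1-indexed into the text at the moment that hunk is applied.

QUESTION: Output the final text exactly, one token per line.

Hunk 1: at line 10 remove [fst,jzwz,scxcg] add [yrwd] -> 12 lines: uovud vru waqx pmu yppw gbp obtrm ifb yuvm yzq yrwd gzgeh
Hunk 2: at line 1 remove [vru,waqx,pmu] add [uea] -> 10 lines: uovud uea yppw gbp obtrm ifb yuvm yzq yrwd gzgeh
Hunk 3: at line 5 remove [yuvm,yzq] add [hszl] -> 9 lines: uovud uea yppw gbp obtrm ifb hszl yrwd gzgeh
Hunk 4: at line 7 remove [yrwd] add [yhtwa,tanz,fih] -> 11 lines: uovud uea yppw gbp obtrm ifb hszl yhtwa tanz fih gzgeh
Hunk 5: at line 2 remove [yppw,gbp,obtrm] add [wjnj] -> 9 lines: uovud uea wjnj ifb hszl yhtwa tanz fih gzgeh
Hunk 6: at line 3 remove [hszl,yhtwa] add [qzakk,kmgc,gsg] -> 10 lines: uovud uea wjnj ifb qzakk kmgc gsg tanz fih gzgeh
Hunk 7: at line 5 remove [kmgc,gsg] add [kdpkr,cmqxg] -> 10 lines: uovud uea wjnj ifb qzakk kdpkr cmqxg tanz fih gzgeh

Answer: uovud
uea
wjnj
ifb
qzakk
kdpkr
cmqxg
tanz
fih
gzgeh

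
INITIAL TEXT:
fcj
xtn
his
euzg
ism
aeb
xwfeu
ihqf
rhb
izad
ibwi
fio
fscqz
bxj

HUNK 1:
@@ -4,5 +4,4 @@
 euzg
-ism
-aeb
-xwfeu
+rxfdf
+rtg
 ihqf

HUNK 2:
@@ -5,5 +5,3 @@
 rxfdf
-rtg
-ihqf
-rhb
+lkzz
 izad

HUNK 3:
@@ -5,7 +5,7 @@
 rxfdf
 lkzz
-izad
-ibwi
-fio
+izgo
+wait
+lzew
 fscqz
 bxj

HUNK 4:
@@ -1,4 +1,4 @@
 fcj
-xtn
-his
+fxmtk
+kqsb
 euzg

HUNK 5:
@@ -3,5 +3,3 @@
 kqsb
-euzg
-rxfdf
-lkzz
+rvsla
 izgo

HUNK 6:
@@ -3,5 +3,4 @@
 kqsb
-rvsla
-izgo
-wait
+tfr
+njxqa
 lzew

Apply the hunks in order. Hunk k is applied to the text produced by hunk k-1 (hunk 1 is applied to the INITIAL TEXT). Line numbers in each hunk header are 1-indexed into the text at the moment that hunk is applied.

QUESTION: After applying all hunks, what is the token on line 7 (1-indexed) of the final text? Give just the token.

Hunk 1: at line 4 remove [ism,aeb,xwfeu] add [rxfdf,rtg] -> 13 lines: fcj xtn his euzg rxfdf rtg ihqf rhb izad ibwi fio fscqz bxj
Hunk 2: at line 5 remove [rtg,ihqf,rhb] add [lkzz] -> 11 lines: fcj xtn his euzg rxfdf lkzz izad ibwi fio fscqz bxj
Hunk 3: at line 5 remove [izad,ibwi,fio] add [izgo,wait,lzew] -> 11 lines: fcj xtn his euzg rxfdf lkzz izgo wait lzew fscqz bxj
Hunk 4: at line 1 remove [xtn,his] add [fxmtk,kqsb] -> 11 lines: fcj fxmtk kqsb euzg rxfdf lkzz izgo wait lzew fscqz bxj
Hunk 5: at line 3 remove [euzg,rxfdf,lkzz] add [rvsla] -> 9 lines: fcj fxmtk kqsb rvsla izgo wait lzew fscqz bxj
Hunk 6: at line 3 remove [rvsla,izgo,wait] add [tfr,njxqa] -> 8 lines: fcj fxmtk kqsb tfr njxqa lzew fscqz bxj
Final line 7: fscqz

Answer: fscqz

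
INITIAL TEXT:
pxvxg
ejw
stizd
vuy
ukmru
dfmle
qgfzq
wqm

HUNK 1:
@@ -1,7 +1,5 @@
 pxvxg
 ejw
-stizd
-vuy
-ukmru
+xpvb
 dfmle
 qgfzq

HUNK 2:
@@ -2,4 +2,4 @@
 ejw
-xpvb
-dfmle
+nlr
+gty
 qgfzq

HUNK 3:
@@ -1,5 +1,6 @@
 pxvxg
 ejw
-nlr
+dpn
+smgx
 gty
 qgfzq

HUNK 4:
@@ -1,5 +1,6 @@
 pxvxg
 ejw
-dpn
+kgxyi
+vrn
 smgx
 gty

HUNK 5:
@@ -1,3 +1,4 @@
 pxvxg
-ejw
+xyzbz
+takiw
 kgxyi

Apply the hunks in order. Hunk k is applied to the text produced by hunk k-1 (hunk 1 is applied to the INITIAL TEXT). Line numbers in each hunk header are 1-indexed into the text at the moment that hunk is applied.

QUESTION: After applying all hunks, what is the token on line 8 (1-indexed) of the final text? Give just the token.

Hunk 1: at line 1 remove [stizd,vuy,ukmru] add [xpvb] -> 6 lines: pxvxg ejw xpvb dfmle qgfzq wqm
Hunk 2: at line 2 remove [xpvb,dfmle] add [nlr,gty] -> 6 lines: pxvxg ejw nlr gty qgfzq wqm
Hunk 3: at line 1 remove [nlr] add [dpn,smgx] -> 7 lines: pxvxg ejw dpn smgx gty qgfzq wqm
Hunk 4: at line 1 remove [dpn] add [kgxyi,vrn] -> 8 lines: pxvxg ejw kgxyi vrn smgx gty qgfzq wqm
Hunk 5: at line 1 remove [ejw] add [xyzbz,takiw] -> 9 lines: pxvxg xyzbz takiw kgxyi vrn smgx gty qgfzq wqm
Final line 8: qgfzq

Answer: qgfzq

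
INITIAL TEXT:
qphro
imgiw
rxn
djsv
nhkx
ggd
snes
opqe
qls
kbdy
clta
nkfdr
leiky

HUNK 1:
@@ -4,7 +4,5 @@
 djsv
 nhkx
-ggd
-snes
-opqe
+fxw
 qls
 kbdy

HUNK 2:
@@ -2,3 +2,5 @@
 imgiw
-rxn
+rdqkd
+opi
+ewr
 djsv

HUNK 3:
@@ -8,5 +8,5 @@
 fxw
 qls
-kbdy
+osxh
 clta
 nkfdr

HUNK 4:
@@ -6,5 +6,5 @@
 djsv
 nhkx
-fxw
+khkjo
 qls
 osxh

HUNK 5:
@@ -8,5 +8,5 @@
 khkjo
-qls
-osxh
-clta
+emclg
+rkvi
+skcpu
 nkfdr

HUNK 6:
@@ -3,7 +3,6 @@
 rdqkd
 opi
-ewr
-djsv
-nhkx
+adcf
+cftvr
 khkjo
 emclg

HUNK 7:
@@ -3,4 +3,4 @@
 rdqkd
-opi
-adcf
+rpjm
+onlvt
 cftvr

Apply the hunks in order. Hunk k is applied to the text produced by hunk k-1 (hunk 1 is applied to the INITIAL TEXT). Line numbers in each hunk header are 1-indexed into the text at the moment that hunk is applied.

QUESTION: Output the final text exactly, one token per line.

Hunk 1: at line 4 remove [ggd,snes,opqe] add [fxw] -> 11 lines: qphro imgiw rxn djsv nhkx fxw qls kbdy clta nkfdr leiky
Hunk 2: at line 2 remove [rxn] add [rdqkd,opi,ewr] -> 13 lines: qphro imgiw rdqkd opi ewr djsv nhkx fxw qls kbdy clta nkfdr leiky
Hunk 3: at line 8 remove [kbdy] add [osxh] -> 13 lines: qphro imgiw rdqkd opi ewr djsv nhkx fxw qls osxh clta nkfdr leiky
Hunk 4: at line 6 remove [fxw] add [khkjo] -> 13 lines: qphro imgiw rdqkd opi ewr djsv nhkx khkjo qls osxh clta nkfdr leiky
Hunk 5: at line 8 remove [qls,osxh,clta] add [emclg,rkvi,skcpu] -> 13 lines: qphro imgiw rdqkd opi ewr djsv nhkx khkjo emclg rkvi skcpu nkfdr leiky
Hunk 6: at line 3 remove [ewr,djsv,nhkx] add [adcf,cftvr] -> 12 lines: qphro imgiw rdqkd opi adcf cftvr khkjo emclg rkvi skcpu nkfdr leiky
Hunk 7: at line 3 remove [opi,adcf] add [rpjm,onlvt] -> 12 lines: qphro imgiw rdqkd rpjm onlvt cftvr khkjo emclg rkvi skcpu nkfdr leiky

Answer: qphro
imgiw
rdqkd
rpjm
onlvt
cftvr
khkjo
emclg
rkvi
skcpu
nkfdr
leiky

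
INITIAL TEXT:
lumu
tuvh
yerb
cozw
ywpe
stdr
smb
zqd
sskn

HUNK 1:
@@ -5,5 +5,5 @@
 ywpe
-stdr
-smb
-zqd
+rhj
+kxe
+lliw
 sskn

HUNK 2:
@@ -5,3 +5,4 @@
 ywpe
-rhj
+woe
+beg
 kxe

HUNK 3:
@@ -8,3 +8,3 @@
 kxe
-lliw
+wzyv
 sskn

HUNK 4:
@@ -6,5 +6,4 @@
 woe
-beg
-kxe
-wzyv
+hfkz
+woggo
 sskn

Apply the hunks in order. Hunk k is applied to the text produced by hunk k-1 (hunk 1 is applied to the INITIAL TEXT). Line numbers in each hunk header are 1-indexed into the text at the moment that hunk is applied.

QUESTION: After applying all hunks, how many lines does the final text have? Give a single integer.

Answer: 9

Derivation:
Hunk 1: at line 5 remove [stdr,smb,zqd] add [rhj,kxe,lliw] -> 9 lines: lumu tuvh yerb cozw ywpe rhj kxe lliw sskn
Hunk 2: at line 5 remove [rhj] add [woe,beg] -> 10 lines: lumu tuvh yerb cozw ywpe woe beg kxe lliw sskn
Hunk 3: at line 8 remove [lliw] add [wzyv] -> 10 lines: lumu tuvh yerb cozw ywpe woe beg kxe wzyv sskn
Hunk 4: at line 6 remove [beg,kxe,wzyv] add [hfkz,woggo] -> 9 lines: lumu tuvh yerb cozw ywpe woe hfkz woggo sskn
Final line count: 9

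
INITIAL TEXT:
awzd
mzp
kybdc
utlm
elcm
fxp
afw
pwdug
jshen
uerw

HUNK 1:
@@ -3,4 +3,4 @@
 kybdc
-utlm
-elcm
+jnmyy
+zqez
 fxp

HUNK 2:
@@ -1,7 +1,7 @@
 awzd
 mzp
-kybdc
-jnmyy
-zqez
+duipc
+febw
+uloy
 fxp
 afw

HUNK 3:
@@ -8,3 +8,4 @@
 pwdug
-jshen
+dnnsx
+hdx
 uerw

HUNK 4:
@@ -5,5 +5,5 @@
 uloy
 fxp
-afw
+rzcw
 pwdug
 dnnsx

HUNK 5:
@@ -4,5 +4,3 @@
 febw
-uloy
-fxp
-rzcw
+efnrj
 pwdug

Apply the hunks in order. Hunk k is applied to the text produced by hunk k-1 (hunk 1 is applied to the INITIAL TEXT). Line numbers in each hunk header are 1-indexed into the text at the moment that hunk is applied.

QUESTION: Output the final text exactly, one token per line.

Answer: awzd
mzp
duipc
febw
efnrj
pwdug
dnnsx
hdx
uerw

Derivation:
Hunk 1: at line 3 remove [utlm,elcm] add [jnmyy,zqez] -> 10 lines: awzd mzp kybdc jnmyy zqez fxp afw pwdug jshen uerw
Hunk 2: at line 1 remove [kybdc,jnmyy,zqez] add [duipc,febw,uloy] -> 10 lines: awzd mzp duipc febw uloy fxp afw pwdug jshen uerw
Hunk 3: at line 8 remove [jshen] add [dnnsx,hdx] -> 11 lines: awzd mzp duipc febw uloy fxp afw pwdug dnnsx hdx uerw
Hunk 4: at line 5 remove [afw] add [rzcw] -> 11 lines: awzd mzp duipc febw uloy fxp rzcw pwdug dnnsx hdx uerw
Hunk 5: at line 4 remove [uloy,fxp,rzcw] add [efnrj] -> 9 lines: awzd mzp duipc febw efnrj pwdug dnnsx hdx uerw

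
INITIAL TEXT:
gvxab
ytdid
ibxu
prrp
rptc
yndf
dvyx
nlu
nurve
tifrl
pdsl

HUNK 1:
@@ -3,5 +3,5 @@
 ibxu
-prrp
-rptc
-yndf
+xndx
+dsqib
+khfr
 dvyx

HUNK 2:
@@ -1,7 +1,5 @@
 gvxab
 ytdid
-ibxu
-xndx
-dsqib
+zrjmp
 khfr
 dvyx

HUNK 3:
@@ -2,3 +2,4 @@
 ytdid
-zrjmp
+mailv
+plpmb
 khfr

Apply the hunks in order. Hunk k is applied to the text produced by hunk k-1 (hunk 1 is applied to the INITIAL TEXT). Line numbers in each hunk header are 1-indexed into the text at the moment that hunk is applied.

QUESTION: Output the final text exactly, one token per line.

Hunk 1: at line 3 remove [prrp,rptc,yndf] add [xndx,dsqib,khfr] -> 11 lines: gvxab ytdid ibxu xndx dsqib khfr dvyx nlu nurve tifrl pdsl
Hunk 2: at line 1 remove [ibxu,xndx,dsqib] add [zrjmp] -> 9 lines: gvxab ytdid zrjmp khfr dvyx nlu nurve tifrl pdsl
Hunk 3: at line 2 remove [zrjmp] add [mailv,plpmb] -> 10 lines: gvxab ytdid mailv plpmb khfr dvyx nlu nurve tifrl pdsl

Answer: gvxab
ytdid
mailv
plpmb
khfr
dvyx
nlu
nurve
tifrl
pdsl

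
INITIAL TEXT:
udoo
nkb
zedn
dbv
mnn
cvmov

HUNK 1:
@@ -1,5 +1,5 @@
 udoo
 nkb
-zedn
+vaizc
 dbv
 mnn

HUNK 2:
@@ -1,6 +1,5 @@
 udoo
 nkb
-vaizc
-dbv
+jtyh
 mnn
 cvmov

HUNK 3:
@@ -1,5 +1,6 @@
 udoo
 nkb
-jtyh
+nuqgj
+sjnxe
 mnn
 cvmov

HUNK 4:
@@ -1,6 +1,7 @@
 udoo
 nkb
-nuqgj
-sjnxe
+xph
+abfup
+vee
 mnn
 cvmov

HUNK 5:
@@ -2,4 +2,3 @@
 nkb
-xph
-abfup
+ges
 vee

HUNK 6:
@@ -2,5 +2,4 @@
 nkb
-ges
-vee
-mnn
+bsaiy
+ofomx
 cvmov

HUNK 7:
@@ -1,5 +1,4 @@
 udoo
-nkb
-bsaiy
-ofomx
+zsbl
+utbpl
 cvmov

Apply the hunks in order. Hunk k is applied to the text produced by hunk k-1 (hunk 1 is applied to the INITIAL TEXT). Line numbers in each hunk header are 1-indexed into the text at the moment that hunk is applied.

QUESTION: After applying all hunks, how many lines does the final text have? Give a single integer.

Hunk 1: at line 1 remove [zedn] add [vaizc] -> 6 lines: udoo nkb vaizc dbv mnn cvmov
Hunk 2: at line 1 remove [vaizc,dbv] add [jtyh] -> 5 lines: udoo nkb jtyh mnn cvmov
Hunk 3: at line 1 remove [jtyh] add [nuqgj,sjnxe] -> 6 lines: udoo nkb nuqgj sjnxe mnn cvmov
Hunk 4: at line 1 remove [nuqgj,sjnxe] add [xph,abfup,vee] -> 7 lines: udoo nkb xph abfup vee mnn cvmov
Hunk 5: at line 2 remove [xph,abfup] add [ges] -> 6 lines: udoo nkb ges vee mnn cvmov
Hunk 6: at line 2 remove [ges,vee,mnn] add [bsaiy,ofomx] -> 5 lines: udoo nkb bsaiy ofomx cvmov
Hunk 7: at line 1 remove [nkb,bsaiy,ofomx] add [zsbl,utbpl] -> 4 lines: udoo zsbl utbpl cvmov
Final line count: 4

Answer: 4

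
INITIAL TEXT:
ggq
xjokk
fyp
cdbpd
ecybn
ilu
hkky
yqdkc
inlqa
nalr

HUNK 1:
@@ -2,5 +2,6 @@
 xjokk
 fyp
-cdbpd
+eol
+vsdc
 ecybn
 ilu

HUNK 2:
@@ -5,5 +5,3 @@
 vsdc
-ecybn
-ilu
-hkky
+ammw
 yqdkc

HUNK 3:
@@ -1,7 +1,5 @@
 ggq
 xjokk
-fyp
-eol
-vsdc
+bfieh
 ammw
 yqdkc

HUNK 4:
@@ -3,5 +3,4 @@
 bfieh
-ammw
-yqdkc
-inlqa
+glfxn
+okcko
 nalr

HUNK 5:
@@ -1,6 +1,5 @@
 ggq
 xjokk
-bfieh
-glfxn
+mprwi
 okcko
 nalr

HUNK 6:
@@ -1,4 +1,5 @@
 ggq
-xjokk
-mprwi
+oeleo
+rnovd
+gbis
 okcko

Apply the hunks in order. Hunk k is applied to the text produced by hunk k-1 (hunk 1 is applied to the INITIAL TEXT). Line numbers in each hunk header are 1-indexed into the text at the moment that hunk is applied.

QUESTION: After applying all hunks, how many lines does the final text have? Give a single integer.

Hunk 1: at line 2 remove [cdbpd] add [eol,vsdc] -> 11 lines: ggq xjokk fyp eol vsdc ecybn ilu hkky yqdkc inlqa nalr
Hunk 2: at line 5 remove [ecybn,ilu,hkky] add [ammw] -> 9 lines: ggq xjokk fyp eol vsdc ammw yqdkc inlqa nalr
Hunk 3: at line 1 remove [fyp,eol,vsdc] add [bfieh] -> 7 lines: ggq xjokk bfieh ammw yqdkc inlqa nalr
Hunk 4: at line 3 remove [ammw,yqdkc,inlqa] add [glfxn,okcko] -> 6 lines: ggq xjokk bfieh glfxn okcko nalr
Hunk 5: at line 1 remove [bfieh,glfxn] add [mprwi] -> 5 lines: ggq xjokk mprwi okcko nalr
Hunk 6: at line 1 remove [xjokk,mprwi] add [oeleo,rnovd,gbis] -> 6 lines: ggq oeleo rnovd gbis okcko nalr
Final line count: 6

Answer: 6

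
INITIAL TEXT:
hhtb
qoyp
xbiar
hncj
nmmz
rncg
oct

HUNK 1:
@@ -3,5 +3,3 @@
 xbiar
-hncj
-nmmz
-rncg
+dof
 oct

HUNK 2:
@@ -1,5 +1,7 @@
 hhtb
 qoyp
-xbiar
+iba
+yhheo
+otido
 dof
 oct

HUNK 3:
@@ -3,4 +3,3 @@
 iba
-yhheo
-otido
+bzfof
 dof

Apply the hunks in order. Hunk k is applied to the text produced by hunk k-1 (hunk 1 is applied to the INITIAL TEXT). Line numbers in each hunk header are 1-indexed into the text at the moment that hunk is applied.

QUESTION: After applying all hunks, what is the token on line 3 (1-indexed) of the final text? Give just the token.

Answer: iba

Derivation:
Hunk 1: at line 3 remove [hncj,nmmz,rncg] add [dof] -> 5 lines: hhtb qoyp xbiar dof oct
Hunk 2: at line 1 remove [xbiar] add [iba,yhheo,otido] -> 7 lines: hhtb qoyp iba yhheo otido dof oct
Hunk 3: at line 3 remove [yhheo,otido] add [bzfof] -> 6 lines: hhtb qoyp iba bzfof dof oct
Final line 3: iba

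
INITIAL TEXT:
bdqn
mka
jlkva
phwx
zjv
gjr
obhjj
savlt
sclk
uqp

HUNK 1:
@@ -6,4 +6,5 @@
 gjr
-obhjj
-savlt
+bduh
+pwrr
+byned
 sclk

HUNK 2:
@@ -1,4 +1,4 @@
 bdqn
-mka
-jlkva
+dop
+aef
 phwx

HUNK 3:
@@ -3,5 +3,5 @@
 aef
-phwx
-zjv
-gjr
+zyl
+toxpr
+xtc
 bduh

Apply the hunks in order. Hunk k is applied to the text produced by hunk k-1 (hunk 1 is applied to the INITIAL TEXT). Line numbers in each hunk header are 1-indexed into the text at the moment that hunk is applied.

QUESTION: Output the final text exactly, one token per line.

Hunk 1: at line 6 remove [obhjj,savlt] add [bduh,pwrr,byned] -> 11 lines: bdqn mka jlkva phwx zjv gjr bduh pwrr byned sclk uqp
Hunk 2: at line 1 remove [mka,jlkva] add [dop,aef] -> 11 lines: bdqn dop aef phwx zjv gjr bduh pwrr byned sclk uqp
Hunk 3: at line 3 remove [phwx,zjv,gjr] add [zyl,toxpr,xtc] -> 11 lines: bdqn dop aef zyl toxpr xtc bduh pwrr byned sclk uqp

Answer: bdqn
dop
aef
zyl
toxpr
xtc
bduh
pwrr
byned
sclk
uqp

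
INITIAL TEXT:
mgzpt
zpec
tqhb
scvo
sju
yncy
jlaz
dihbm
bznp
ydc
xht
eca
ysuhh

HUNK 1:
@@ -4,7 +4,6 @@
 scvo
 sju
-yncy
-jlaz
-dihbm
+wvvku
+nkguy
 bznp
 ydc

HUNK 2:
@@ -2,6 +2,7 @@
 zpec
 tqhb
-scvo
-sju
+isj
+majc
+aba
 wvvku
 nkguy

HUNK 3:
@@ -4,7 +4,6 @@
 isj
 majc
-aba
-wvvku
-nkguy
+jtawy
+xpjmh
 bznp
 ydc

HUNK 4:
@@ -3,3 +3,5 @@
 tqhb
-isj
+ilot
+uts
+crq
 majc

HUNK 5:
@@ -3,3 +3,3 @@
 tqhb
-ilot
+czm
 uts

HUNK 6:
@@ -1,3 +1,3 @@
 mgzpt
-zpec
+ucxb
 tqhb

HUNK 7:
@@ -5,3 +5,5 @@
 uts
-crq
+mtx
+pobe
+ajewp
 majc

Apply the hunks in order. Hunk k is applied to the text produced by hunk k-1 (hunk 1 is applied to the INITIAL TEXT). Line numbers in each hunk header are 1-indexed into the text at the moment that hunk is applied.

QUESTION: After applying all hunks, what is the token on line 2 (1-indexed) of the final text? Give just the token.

Answer: ucxb

Derivation:
Hunk 1: at line 4 remove [yncy,jlaz,dihbm] add [wvvku,nkguy] -> 12 lines: mgzpt zpec tqhb scvo sju wvvku nkguy bznp ydc xht eca ysuhh
Hunk 2: at line 2 remove [scvo,sju] add [isj,majc,aba] -> 13 lines: mgzpt zpec tqhb isj majc aba wvvku nkguy bznp ydc xht eca ysuhh
Hunk 3: at line 4 remove [aba,wvvku,nkguy] add [jtawy,xpjmh] -> 12 lines: mgzpt zpec tqhb isj majc jtawy xpjmh bznp ydc xht eca ysuhh
Hunk 4: at line 3 remove [isj] add [ilot,uts,crq] -> 14 lines: mgzpt zpec tqhb ilot uts crq majc jtawy xpjmh bznp ydc xht eca ysuhh
Hunk 5: at line 3 remove [ilot] add [czm] -> 14 lines: mgzpt zpec tqhb czm uts crq majc jtawy xpjmh bznp ydc xht eca ysuhh
Hunk 6: at line 1 remove [zpec] add [ucxb] -> 14 lines: mgzpt ucxb tqhb czm uts crq majc jtawy xpjmh bznp ydc xht eca ysuhh
Hunk 7: at line 5 remove [crq] add [mtx,pobe,ajewp] -> 16 lines: mgzpt ucxb tqhb czm uts mtx pobe ajewp majc jtawy xpjmh bznp ydc xht eca ysuhh
Final line 2: ucxb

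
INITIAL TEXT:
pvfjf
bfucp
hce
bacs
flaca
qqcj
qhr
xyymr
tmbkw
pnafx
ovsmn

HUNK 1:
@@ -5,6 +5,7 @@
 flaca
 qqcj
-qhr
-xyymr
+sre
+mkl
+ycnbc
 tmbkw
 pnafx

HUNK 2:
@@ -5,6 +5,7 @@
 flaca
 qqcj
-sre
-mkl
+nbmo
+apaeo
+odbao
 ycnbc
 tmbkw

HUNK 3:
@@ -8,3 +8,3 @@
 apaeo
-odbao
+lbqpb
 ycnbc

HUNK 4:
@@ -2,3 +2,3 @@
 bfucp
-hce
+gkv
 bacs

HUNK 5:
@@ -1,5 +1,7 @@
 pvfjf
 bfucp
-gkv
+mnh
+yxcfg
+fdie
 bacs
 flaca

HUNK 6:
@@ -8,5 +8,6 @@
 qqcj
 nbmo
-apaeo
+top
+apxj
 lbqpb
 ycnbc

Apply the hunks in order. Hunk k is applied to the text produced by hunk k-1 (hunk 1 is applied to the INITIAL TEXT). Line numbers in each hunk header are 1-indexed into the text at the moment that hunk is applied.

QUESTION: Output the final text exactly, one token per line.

Answer: pvfjf
bfucp
mnh
yxcfg
fdie
bacs
flaca
qqcj
nbmo
top
apxj
lbqpb
ycnbc
tmbkw
pnafx
ovsmn

Derivation:
Hunk 1: at line 5 remove [qhr,xyymr] add [sre,mkl,ycnbc] -> 12 lines: pvfjf bfucp hce bacs flaca qqcj sre mkl ycnbc tmbkw pnafx ovsmn
Hunk 2: at line 5 remove [sre,mkl] add [nbmo,apaeo,odbao] -> 13 lines: pvfjf bfucp hce bacs flaca qqcj nbmo apaeo odbao ycnbc tmbkw pnafx ovsmn
Hunk 3: at line 8 remove [odbao] add [lbqpb] -> 13 lines: pvfjf bfucp hce bacs flaca qqcj nbmo apaeo lbqpb ycnbc tmbkw pnafx ovsmn
Hunk 4: at line 2 remove [hce] add [gkv] -> 13 lines: pvfjf bfucp gkv bacs flaca qqcj nbmo apaeo lbqpb ycnbc tmbkw pnafx ovsmn
Hunk 5: at line 1 remove [gkv] add [mnh,yxcfg,fdie] -> 15 lines: pvfjf bfucp mnh yxcfg fdie bacs flaca qqcj nbmo apaeo lbqpb ycnbc tmbkw pnafx ovsmn
Hunk 6: at line 8 remove [apaeo] add [top,apxj] -> 16 lines: pvfjf bfucp mnh yxcfg fdie bacs flaca qqcj nbmo top apxj lbqpb ycnbc tmbkw pnafx ovsmn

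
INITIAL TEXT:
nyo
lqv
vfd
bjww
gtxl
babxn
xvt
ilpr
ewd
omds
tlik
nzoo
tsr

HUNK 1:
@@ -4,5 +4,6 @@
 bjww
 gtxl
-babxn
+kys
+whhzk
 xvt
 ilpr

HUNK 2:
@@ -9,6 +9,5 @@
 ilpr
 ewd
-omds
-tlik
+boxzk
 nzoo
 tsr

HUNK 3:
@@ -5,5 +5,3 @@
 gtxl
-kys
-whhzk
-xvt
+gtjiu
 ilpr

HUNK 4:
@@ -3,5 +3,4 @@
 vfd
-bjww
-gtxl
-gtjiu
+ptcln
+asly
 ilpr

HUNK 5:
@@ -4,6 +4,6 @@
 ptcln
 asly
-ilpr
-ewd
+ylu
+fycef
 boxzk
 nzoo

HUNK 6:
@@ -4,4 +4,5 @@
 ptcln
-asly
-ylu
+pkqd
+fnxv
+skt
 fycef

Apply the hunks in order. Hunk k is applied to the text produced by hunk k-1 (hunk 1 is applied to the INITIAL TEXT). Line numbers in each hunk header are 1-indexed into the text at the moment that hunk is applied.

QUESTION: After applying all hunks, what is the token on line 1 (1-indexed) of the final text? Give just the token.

Hunk 1: at line 4 remove [babxn] add [kys,whhzk] -> 14 lines: nyo lqv vfd bjww gtxl kys whhzk xvt ilpr ewd omds tlik nzoo tsr
Hunk 2: at line 9 remove [omds,tlik] add [boxzk] -> 13 lines: nyo lqv vfd bjww gtxl kys whhzk xvt ilpr ewd boxzk nzoo tsr
Hunk 3: at line 5 remove [kys,whhzk,xvt] add [gtjiu] -> 11 lines: nyo lqv vfd bjww gtxl gtjiu ilpr ewd boxzk nzoo tsr
Hunk 4: at line 3 remove [bjww,gtxl,gtjiu] add [ptcln,asly] -> 10 lines: nyo lqv vfd ptcln asly ilpr ewd boxzk nzoo tsr
Hunk 5: at line 4 remove [ilpr,ewd] add [ylu,fycef] -> 10 lines: nyo lqv vfd ptcln asly ylu fycef boxzk nzoo tsr
Hunk 6: at line 4 remove [asly,ylu] add [pkqd,fnxv,skt] -> 11 lines: nyo lqv vfd ptcln pkqd fnxv skt fycef boxzk nzoo tsr
Final line 1: nyo

Answer: nyo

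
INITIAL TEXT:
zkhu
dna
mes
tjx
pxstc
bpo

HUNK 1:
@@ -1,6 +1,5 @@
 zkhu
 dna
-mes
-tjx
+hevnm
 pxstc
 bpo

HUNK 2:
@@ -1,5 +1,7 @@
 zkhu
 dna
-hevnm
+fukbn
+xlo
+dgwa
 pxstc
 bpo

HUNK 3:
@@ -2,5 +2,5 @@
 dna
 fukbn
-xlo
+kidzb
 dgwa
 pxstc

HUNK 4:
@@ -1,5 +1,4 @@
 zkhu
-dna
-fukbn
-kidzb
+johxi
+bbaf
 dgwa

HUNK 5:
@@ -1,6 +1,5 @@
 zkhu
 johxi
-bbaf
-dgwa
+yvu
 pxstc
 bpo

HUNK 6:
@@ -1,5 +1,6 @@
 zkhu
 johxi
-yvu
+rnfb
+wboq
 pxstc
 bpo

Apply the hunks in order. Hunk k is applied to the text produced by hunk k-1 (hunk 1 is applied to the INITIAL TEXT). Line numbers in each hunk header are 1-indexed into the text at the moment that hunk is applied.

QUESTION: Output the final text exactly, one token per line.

Hunk 1: at line 1 remove [mes,tjx] add [hevnm] -> 5 lines: zkhu dna hevnm pxstc bpo
Hunk 2: at line 1 remove [hevnm] add [fukbn,xlo,dgwa] -> 7 lines: zkhu dna fukbn xlo dgwa pxstc bpo
Hunk 3: at line 2 remove [xlo] add [kidzb] -> 7 lines: zkhu dna fukbn kidzb dgwa pxstc bpo
Hunk 4: at line 1 remove [dna,fukbn,kidzb] add [johxi,bbaf] -> 6 lines: zkhu johxi bbaf dgwa pxstc bpo
Hunk 5: at line 1 remove [bbaf,dgwa] add [yvu] -> 5 lines: zkhu johxi yvu pxstc bpo
Hunk 6: at line 1 remove [yvu] add [rnfb,wboq] -> 6 lines: zkhu johxi rnfb wboq pxstc bpo

Answer: zkhu
johxi
rnfb
wboq
pxstc
bpo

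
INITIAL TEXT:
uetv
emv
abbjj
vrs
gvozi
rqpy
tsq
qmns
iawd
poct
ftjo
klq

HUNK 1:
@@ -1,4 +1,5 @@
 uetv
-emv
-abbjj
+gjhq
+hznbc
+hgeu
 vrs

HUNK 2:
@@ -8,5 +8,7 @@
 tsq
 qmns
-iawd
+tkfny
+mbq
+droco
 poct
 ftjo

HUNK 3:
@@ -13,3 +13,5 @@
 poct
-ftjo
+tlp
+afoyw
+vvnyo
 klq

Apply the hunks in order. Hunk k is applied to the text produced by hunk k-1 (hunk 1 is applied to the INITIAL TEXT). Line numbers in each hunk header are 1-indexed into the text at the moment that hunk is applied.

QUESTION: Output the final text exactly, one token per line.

Answer: uetv
gjhq
hznbc
hgeu
vrs
gvozi
rqpy
tsq
qmns
tkfny
mbq
droco
poct
tlp
afoyw
vvnyo
klq

Derivation:
Hunk 1: at line 1 remove [emv,abbjj] add [gjhq,hznbc,hgeu] -> 13 lines: uetv gjhq hznbc hgeu vrs gvozi rqpy tsq qmns iawd poct ftjo klq
Hunk 2: at line 8 remove [iawd] add [tkfny,mbq,droco] -> 15 lines: uetv gjhq hznbc hgeu vrs gvozi rqpy tsq qmns tkfny mbq droco poct ftjo klq
Hunk 3: at line 13 remove [ftjo] add [tlp,afoyw,vvnyo] -> 17 lines: uetv gjhq hznbc hgeu vrs gvozi rqpy tsq qmns tkfny mbq droco poct tlp afoyw vvnyo klq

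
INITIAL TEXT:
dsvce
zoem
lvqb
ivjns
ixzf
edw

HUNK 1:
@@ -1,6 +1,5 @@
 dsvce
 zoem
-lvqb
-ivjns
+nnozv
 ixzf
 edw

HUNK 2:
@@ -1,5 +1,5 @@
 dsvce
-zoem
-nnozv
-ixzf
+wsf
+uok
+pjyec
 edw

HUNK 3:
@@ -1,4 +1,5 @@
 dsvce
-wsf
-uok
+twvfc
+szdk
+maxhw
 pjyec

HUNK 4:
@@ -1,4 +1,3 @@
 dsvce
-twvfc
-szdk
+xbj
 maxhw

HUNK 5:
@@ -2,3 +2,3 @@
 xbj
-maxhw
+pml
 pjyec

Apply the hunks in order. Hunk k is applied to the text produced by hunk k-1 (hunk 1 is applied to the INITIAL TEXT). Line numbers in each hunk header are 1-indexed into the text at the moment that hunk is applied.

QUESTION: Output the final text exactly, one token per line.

Hunk 1: at line 1 remove [lvqb,ivjns] add [nnozv] -> 5 lines: dsvce zoem nnozv ixzf edw
Hunk 2: at line 1 remove [zoem,nnozv,ixzf] add [wsf,uok,pjyec] -> 5 lines: dsvce wsf uok pjyec edw
Hunk 3: at line 1 remove [wsf,uok] add [twvfc,szdk,maxhw] -> 6 lines: dsvce twvfc szdk maxhw pjyec edw
Hunk 4: at line 1 remove [twvfc,szdk] add [xbj] -> 5 lines: dsvce xbj maxhw pjyec edw
Hunk 5: at line 2 remove [maxhw] add [pml] -> 5 lines: dsvce xbj pml pjyec edw

Answer: dsvce
xbj
pml
pjyec
edw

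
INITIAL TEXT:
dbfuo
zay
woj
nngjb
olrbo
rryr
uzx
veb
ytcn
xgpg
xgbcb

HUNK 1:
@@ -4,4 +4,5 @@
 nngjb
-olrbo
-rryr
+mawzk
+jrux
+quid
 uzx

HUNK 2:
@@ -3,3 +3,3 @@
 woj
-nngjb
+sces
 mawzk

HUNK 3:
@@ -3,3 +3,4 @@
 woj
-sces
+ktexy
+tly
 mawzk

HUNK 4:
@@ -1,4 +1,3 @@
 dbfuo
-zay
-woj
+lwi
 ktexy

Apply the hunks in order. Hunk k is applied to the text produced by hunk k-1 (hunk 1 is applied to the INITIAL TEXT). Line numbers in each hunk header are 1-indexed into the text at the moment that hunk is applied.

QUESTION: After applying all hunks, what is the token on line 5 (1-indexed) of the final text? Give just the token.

Answer: mawzk

Derivation:
Hunk 1: at line 4 remove [olrbo,rryr] add [mawzk,jrux,quid] -> 12 lines: dbfuo zay woj nngjb mawzk jrux quid uzx veb ytcn xgpg xgbcb
Hunk 2: at line 3 remove [nngjb] add [sces] -> 12 lines: dbfuo zay woj sces mawzk jrux quid uzx veb ytcn xgpg xgbcb
Hunk 3: at line 3 remove [sces] add [ktexy,tly] -> 13 lines: dbfuo zay woj ktexy tly mawzk jrux quid uzx veb ytcn xgpg xgbcb
Hunk 4: at line 1 remove [zay,woj] add [lwi] -> 12 lines: dbfuo lwi ktexy tly mawzk jrux quid uzx veb ytcn xgpg xgbcb
Final line 5: mawzk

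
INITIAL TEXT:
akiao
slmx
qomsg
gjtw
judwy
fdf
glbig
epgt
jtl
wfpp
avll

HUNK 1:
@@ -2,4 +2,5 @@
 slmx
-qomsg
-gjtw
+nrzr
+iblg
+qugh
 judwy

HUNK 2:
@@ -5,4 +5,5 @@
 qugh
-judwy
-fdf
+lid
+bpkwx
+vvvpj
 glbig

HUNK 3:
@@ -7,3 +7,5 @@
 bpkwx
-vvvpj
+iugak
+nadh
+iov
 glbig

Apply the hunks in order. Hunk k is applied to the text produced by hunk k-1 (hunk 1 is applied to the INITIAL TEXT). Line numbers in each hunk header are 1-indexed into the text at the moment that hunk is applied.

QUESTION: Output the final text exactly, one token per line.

Hunk 1: at line 2 remove [qomsg,gjtw] add [nrzr,iblg,qugh] -> 12 lines: akiao slmx nrzr iblg qugh judwy fdf glbig epgt jtl wfpp avll
Hunk 2: at line 5 remove [judwy,fdf] add [lid,bpkwx,vvvpj] -> 13 lines: akiao slmx nrzr iblg qugh lid bpkwx vvvpj glbig epgt jtl wfpp avll
Hunk 3: at line 7 remove [vvvpj] add [iugak,nadh,iov] -> 15 lines: akiao slmx nrzr iblg qugh lid bpkwx iugak nadh iov glbig epgt jtl wfpp avll

Answer: akiao
slmx
nrzr
iblg
qugh
lid
bpkwx
iugak
nadh
iov
glbig
epgt
jtl
wfpp
avll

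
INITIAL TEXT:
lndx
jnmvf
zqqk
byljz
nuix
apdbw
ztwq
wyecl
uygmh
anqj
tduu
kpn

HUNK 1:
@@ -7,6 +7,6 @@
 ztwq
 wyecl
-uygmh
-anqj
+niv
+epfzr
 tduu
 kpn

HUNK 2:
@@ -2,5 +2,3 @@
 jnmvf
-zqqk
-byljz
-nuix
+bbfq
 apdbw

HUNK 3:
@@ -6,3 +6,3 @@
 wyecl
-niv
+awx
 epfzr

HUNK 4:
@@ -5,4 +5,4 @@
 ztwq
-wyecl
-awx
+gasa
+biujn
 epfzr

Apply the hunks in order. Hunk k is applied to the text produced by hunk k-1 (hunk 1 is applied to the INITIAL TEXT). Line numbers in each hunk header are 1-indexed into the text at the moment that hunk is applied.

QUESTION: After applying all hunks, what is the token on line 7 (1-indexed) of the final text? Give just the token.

Hunk 1: at line 7 remove [uygmh,anqj] add [niv,epfzr] -> 12 lines: lndx jnmvf zqqk byljz nuix apdbw ztwq wyecl niv epfzr tduu kpn
Hunk 2: at line 2 remove [zqqk,byljz,nuix] add [bbfq] -> 10 lines: lndx jnmvf bbfq apdbw ztwq wyecl niv epfzr tduu kpn
Hunk 3: at line 6 remove [niv] add [awx] -> 10 lines: lndx jnmvf bbfq apdbw ztwq wyecl awx epfzr tduu kpn
Hunk 4: at line 5 remove [wyecl,awx] add [gasa,biujn] -> 10 lines: lndx jnmvf bbfq apdbw ztwq gasa biujn epfzr tduu kpn
Final line 7: biujn

Answer: biujn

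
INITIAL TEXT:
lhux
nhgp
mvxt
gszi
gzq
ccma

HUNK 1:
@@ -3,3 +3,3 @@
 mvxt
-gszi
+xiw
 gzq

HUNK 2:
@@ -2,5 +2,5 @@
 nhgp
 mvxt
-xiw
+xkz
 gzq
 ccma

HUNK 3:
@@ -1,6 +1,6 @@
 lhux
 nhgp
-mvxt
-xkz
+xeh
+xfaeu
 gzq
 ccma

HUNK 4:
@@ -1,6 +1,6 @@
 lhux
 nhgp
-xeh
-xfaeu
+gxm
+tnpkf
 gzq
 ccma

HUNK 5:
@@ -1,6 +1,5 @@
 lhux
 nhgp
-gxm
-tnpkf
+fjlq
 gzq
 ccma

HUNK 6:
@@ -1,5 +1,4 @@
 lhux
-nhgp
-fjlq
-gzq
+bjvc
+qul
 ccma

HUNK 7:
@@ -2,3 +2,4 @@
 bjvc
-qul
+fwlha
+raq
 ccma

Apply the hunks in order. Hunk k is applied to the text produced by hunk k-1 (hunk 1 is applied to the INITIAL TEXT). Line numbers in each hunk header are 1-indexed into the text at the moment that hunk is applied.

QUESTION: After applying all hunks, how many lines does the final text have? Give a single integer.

Answer: 5

Derivation:
Hunk 1: at line 3 remove [gszi] add [xiw] -> 6 lines: lhux nhgp mvxt xiw gzq ccma
Hunk 2: at line 2 remove [xiw] add [xkz] -> 6 lines: lhux nhgp mvxt xkz gzq ccma
Hunk 3: at line 1 remove [mvxt,xkz] add [xeh,xfaeu] -> 6 lines: lhux nhgp xeh xfaeu gzq ccma
Hunk 4: at line 1 remove [xeh,xfaeu] add [gxm,tnpkf] -> 6 lines: lhux nhgp gxm tnpkf gzq ccma
Hunk 5: at line 1 remove [gxm,tnpkf] add [fjlq] -> 5 lines: lhux nhgp fjlq gzq ccma
Hunk 6: at line 1 remove [nhgp,fjlq,gzq] add [bjvc,qul] -> 4 lines: lhux bjvc qul ccma
Hunk 7: at line 2 remove [qul] add [fwlha,raq] -> 5 lines: lhux bjvc fwlha raq ccma
Final line count: 5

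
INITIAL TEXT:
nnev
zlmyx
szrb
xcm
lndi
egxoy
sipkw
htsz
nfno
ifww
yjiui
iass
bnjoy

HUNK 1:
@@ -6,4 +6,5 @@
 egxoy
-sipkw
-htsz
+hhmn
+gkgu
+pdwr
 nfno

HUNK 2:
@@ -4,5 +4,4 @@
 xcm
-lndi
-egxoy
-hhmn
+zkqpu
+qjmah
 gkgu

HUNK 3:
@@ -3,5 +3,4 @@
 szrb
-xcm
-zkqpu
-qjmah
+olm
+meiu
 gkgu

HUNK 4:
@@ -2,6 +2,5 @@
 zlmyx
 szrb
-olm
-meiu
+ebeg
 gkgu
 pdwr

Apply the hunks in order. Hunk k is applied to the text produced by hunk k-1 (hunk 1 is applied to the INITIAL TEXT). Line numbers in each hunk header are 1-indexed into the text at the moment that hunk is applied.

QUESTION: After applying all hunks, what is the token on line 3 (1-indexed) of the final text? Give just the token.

Answer: szrb

Derivation:
Hunk 1: at line 6 remove [sipkw,htsz] add [hhmn,gkgu,pdwr] -> 14 lines: nnev zlmyx szrb xcm lndi egxoy hhmn gkgu pdwr nfno ifww yjiui iass bnjoy
Hunk 2: at line 4 remove [lndi,egxoy,hhmn] add [zkqpu,qjmah] -> 13 lines: nnev zlmyx szrb xcm zkqpu qjmah gkgu pdwr nfno ifww yjiui iass bnjoy
Hunk 3: at line 3 remove [xcm,zkqpu,qjmah] add [olm,meiu] -> 12 lines: nnev zlmyx szrb olm meiu gkgu pdwr nfno ifww yjiui iass bnjoy
Hunk 4: at line 2 remove [olm,meiu] add [ebeg] -> 11 lines: nnev zlmyx szrb ebeg gkgu pdwr nfno ifww yjiui iass bnjoy
Final line 3: szrb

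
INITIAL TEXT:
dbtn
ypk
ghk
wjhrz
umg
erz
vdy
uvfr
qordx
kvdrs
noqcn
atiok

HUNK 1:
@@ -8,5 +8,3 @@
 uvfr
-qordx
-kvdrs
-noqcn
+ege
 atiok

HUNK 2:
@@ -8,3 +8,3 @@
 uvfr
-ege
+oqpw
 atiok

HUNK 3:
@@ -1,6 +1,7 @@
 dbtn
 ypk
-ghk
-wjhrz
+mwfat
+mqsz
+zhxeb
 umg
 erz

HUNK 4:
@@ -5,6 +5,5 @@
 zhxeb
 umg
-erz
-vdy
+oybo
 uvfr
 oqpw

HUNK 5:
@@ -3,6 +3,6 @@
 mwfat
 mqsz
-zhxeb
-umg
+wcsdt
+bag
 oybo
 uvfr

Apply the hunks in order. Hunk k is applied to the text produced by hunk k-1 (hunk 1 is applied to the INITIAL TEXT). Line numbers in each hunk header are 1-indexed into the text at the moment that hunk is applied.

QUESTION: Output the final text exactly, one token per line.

Answer: dbtn
ypk
mwfat
mqsz
wcsdt
bag
oybo
uvfr
oqpw
atiok

Derivation:
Hunk 1: at line 8 remove [qordx,kvdrs,noqcn] add [ege] -> 10 lines: dbtn ypk ghk wjhrz umg erz vdy uvfr ege atiok
Hunk 2: at line 8 remove [ege] add [oqpw] -> 10 lines: dbtn ypk ghk wjhrz umg erz vdy uvfr oqpw atiok
Hunk 3: at line 1 remove [ghk,wjhrz] add [mwfat,mqsz,zhxeb] -> 11 lines: dbtn ypk mwfat mqsz zhxeb umg erz vdy uvfr oqpw atiok
Hunk 4: at line 5 remove [erz,vdy] add [oybo] -> 10 lines: dbtn ypk mwfat mqsz zhxeb umg oybo uvfr oqpw atiok
Hunk 5: at line 3 remove [zhxeb,umg] add [wcsdt,bag] -> 10 lines: dbtn ypk mwfat mqsz wcsdt bag oybo uvfr oqpw atiok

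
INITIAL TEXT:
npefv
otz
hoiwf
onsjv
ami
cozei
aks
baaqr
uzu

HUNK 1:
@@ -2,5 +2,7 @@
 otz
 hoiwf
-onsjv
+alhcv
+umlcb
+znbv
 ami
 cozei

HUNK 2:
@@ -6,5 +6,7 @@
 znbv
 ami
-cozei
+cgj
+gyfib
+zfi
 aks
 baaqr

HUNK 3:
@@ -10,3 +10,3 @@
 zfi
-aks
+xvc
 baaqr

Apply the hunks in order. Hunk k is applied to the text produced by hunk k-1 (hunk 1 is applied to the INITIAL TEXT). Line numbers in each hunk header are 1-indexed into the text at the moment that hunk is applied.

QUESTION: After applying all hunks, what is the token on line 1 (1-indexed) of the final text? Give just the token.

Answer: npefv

Derivation:
Hunk 1: at line 2 remove [onsjv] add [alhcv,umlcb,znbv] -> 11 lines: npefv otz hoiwf alhcv umlcb znbv ami cozei aks baaqr uzu
Hunk 2: at line 6 remove [cozei] add [cgj,gyfib,zfi] -> 13 lines: npefv otz hoiwf alhcv umlcb znbv ami cgj gyfib zfi aks baaqr uzu
Hunk 3: at line 10 remove [aks] add [xvc] -> 13 lines: npefv otz hoiwf alhcv umlcb znbv ami cgj gyfib zfi xvc baaqr uzu
Final line 1: npefv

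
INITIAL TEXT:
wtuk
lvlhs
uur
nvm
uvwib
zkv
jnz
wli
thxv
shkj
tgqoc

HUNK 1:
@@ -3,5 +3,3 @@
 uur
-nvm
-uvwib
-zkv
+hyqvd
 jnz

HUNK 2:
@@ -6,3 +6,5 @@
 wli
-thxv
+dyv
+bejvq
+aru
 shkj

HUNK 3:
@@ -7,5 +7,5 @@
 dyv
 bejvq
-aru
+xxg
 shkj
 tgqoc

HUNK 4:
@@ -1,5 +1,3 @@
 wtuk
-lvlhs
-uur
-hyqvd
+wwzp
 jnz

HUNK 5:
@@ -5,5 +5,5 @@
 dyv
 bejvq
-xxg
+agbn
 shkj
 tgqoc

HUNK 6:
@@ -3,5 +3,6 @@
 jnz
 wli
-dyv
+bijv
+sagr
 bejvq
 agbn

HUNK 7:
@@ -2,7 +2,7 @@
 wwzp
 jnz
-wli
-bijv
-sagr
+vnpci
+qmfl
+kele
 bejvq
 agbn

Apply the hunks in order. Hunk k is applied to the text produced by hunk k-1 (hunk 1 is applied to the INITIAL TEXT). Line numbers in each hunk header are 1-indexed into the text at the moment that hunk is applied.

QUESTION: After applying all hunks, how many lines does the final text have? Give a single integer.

Hunk 1: at line 3 remove [nvm,uvwib,zkv] add [hyqvd] -> 9 lines: wtuk lvlhs uur hyqvd jnz wli thxv shkj tgqoc
Hunk 2: at line 6 remove [thxv] add [dyv,bejvq,aru] -> 11 lines: wtuk lvlhs uur hyqvd jnz wli dyv bejvq aru shkj tgqoc
Hunk 3: at line 7 remove [aru] add [xxg] -> 11 lines: wtuk lvlhs uur hyqvd jnz wli dyv bejvq xxg shkj tgqoc
Hunk 4: at line 1 remove [lvlhs,uur,hyqvd] add [wwzp] -> 9 lines: wtuk wwzp jnz wli dyv bejvq xxg shkj tgqoc
Hunk 5: at line 5 remove [xxg] add [agbn] -> 9 lines: wtuk wwzp jnz wli dyv bejvq agbn shkj tgqoc
Hunk 6: at line 3 remove [dyv] add [bijv,sagr] -> 10 lines: wtuk wwzp jnz wli bijv sagr bejvq agbn shkj tgqoc
Hunk 7: at line 2 remove [wli,bijv,sagr] add [vnpci,qmfl,kele] -> 10 lines: wtuk wwzp jnz vnpci qmfl kele bejvq agbn shkj tgqoc
Final line count: 10

Answer: 10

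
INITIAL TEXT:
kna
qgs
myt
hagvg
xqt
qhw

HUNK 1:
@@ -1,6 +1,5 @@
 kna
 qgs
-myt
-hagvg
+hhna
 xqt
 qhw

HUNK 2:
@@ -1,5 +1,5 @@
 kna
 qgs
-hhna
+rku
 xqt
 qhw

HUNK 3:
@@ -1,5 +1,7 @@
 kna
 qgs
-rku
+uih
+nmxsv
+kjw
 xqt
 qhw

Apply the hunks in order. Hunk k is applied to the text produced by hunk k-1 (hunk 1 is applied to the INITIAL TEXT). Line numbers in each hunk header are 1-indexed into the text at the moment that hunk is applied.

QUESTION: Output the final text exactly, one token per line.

Answer: kna
qgs
uih
nmxsv
kjw
xqt
qhw

Derivation:
Hunk 1: at line 1 remove [myt,hagvg] add [hhna] -> 5 lines: kna qgs hhna xqt qhw
Hunk 2: at line 1 remove [hhna] add [rku] -> 5 lines: kna qgs rku xqt qhw
Hunk 3: at line 1 remove [rku] add [uih,nmxsv,kjw] -> 7 lines: kna qgs uih nmxsv kjw xqt qhw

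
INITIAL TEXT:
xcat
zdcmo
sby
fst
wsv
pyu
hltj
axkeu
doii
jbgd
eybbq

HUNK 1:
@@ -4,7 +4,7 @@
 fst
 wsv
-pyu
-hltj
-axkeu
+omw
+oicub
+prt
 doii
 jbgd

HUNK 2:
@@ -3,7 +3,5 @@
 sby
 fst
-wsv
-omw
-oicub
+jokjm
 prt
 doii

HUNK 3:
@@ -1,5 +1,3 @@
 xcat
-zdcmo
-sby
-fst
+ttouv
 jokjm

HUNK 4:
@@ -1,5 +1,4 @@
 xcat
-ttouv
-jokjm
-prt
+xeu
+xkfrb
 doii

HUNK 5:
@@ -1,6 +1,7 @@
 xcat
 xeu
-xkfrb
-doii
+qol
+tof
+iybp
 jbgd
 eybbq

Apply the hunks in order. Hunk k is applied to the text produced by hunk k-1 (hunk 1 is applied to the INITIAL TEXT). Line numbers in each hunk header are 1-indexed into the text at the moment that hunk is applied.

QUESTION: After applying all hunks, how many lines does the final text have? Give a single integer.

Answer: 7

Derivation:
Hunk 1: at line 4 remove [pyu,hltj,axkeu] add [omw,oicub,prt] -> 11 lines: xcat zdcmo sby fst wsv omw oicub prt doii jbgd eybbq
Hunk 2: at line 3 remove [wsv,omw,oicub] add [jokjm] -> 9 lines: xcat zdcmo sby fst jokjm prt doii jbgd eybbq
Hunk 3: at line 1 remove [zdcmo,sby,fst] add [ttouv] -> 7 lines: xcat ttouv jokjm prt doii jbgd eybbq
Hunk 4: at line 1 remove [ttouv,jokjm,prt] add [xeu,xkfrb] -> 6 lines: xcat xeu xkfrb doii jbgd eybbq
Hunk 5: at line 1 remove [xkfrb,doii] add [qol,tof,iybp] -> 7 lines: xcat xeu qol tof iybp jbgd eybbq
Final line count: 7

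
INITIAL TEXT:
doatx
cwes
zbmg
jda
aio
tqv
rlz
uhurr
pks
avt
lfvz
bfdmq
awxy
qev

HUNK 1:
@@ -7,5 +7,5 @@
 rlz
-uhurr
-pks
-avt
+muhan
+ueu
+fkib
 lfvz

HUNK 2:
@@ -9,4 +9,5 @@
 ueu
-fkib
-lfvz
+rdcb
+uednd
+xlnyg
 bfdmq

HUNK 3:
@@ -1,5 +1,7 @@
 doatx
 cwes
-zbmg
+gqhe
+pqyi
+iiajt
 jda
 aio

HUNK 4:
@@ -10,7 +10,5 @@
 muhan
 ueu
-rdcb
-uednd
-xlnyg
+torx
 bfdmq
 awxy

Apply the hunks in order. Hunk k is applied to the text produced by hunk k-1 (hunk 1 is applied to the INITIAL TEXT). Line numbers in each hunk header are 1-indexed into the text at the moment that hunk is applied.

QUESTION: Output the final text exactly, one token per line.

Hunk 1: at line 7 remove [uhurr,pks,avt] add [muhan,ueu,fkib] -> 14 lines: doatx cwes zbmg jda aio tqv rlz muhan ueu fkib lfvz bfdmq awxy qev
Hunk 2: at line 9 remove [fkib,lfvz] add [rdcb,uednd,xlnyg] -> 15 lines: doatx cwes zbmg jda aio tqv rlz muhan ueu rdcb uednd xlnyg bfdmq awxy qev
Hunk 3: at line 1 remove [zbmg] add [gqhe,pqyi,iiajt] -> 17 lines: doatx cwes gqhe pqyi iiajt jda aio tqv rlz muhan ueu rdcb uednd xlnyg bfdmq awxy qev
Hunk 4: at line 10 remove [rdcb,uednd,xlnyg] add [torx] -> 15 lines: doatx cwes gqhe pqyi iiajt jda aio tqv rlz muhan ueu torx bfdmq awxy qev

Answer: doatx
cwes
gqhe
pqyi
iiajt
jda
aio
tqv
rlz
muhan
ueu
torx
bfdmq
awxy
qev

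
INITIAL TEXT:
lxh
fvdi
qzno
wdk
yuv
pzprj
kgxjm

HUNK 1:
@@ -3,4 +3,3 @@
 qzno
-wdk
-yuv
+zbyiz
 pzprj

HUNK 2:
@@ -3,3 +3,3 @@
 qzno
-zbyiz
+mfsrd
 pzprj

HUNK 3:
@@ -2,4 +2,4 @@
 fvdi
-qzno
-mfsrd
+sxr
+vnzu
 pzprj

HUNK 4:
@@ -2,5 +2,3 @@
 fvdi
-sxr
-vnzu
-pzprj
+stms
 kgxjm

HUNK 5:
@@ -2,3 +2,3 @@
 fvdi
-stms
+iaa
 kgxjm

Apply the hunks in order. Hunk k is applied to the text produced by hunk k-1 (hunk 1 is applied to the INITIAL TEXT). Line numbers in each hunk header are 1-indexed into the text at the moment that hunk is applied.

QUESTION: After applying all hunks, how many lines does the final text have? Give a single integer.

Answer: 4

Derivation:
Hunk 1: at line 3 remove [wdk,yuv] add [zbyiz] -> 6 lines: lxh fvdi qzno zbyiz pzprj kgxjm
Hunk 2: at line 3 remove [zbyiz] add [mfsrd] -> 6 lines: lxh fvdi qzno mfsrd pzprj kgxjm
Hunk 3: at line 2 remove [qzno,mfsrd] add [sxr,vnzu] -> 6 lines: lxh fvdi sxr vnzu pzprj kgxjm
Hunk 4: at line 2 remove [sxr,vnzu,pzprj] add [stms] -> 4 lines: lxh fvdi stms kgxjm
Hunk 5: at line 2 remove [stms] add [iaa] -> 4 lines: lxh fvdi iaa kgxjm
Final line count: 4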